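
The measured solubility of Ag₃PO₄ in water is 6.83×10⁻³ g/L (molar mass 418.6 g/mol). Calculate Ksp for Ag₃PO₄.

Molar solubility s = (6.83×10⁻³ g/L) / (418.6 g/mol) = 1.6316×10⁻⁵ mol/L
Ag₃PO₄(s) ⇌ 3 Ag⁺(aq) + PO₄³⁻(aq)
Let s be the molar solubility. Then [Ag⁺] = 3s and [PO₄³⁻] = s.
Ksp = [Ag⁺]^3[PO₄³⁻] = (3s)^3 · s = 27s^4
Ksp = 27 × (1.6316×10⁻⁵)^4 = 1.91×10⁻¹⁸

Ksp = 1.91×10⁻¹⁸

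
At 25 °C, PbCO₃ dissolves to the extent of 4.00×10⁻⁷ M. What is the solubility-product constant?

PbCO₃(s) ⇌ Pb²⁺(aq) + CO₃²⁻(aq)
With molar solubility s: [Pb²⁺] = s, [CO₃²⁻] = s.
Ksp = [Pb²⁺][CO₃²⁻] = s · s = s^2
Ksp = (4.00×10⁻⁷)^2 = 1.60×10⁻¹³

Ksp = 1.60×10⁻¹³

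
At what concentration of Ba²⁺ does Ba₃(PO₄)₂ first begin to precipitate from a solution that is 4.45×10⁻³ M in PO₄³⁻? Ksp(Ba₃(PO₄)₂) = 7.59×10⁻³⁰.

7.26×10⁻⁹ M

A salt starts to precipitate once the ion product Q reaches its Ksp.
Ba₃(PO₄)₂(s) ⇌ 3 Ba²⁺(aq) + 2 PO₄³⁻(aq)
Ksp = [Ba²⁺]^3[PO₄³⁻]^2 = [Ba²⁺]^3(4.45×10⁻³)^2
[Ba²⁺]^3 = 7.59×10⁻³⁰ / (4.45×10⁻³)^2 = 3.83×10⁻²⁵
[Ba²⁺] = 7.26×10⁻⁹ M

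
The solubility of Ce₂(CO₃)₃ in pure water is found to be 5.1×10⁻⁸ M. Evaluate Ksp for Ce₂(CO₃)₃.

Ce₂(CO₃)₃(s) ⇌ 2 Ce³⁺(aq) + 3 CO₃²⁻(aq)
For each mole of Ce₂(CO₃)₃ that dissolves per liter, [Ce³⁺] = 2s and [CO₃²⁻] = 3s; let s denote this solubility.
Ksp = [Ce³⁺]^2[CO₃²⁻]^3 = (2s)^2 · (3s)^3 = 108s^5
Ksp = 108 × (5.1×10⁻⁸)^5 = 3.7×10⁻³⁵

Ksp = 3.7×10⁻³⁵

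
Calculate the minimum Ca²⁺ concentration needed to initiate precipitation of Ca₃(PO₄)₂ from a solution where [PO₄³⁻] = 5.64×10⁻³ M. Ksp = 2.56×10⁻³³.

4.32×10⁻¹⁰ M

The threshold for precipitation is Q = Ksp.
Ca₃(PO₄)₂(s) ⇌ 3 Ca²⁺(aq) + 2 PO₄³⁻(aq)
Ksp = [Ca²⁺]^3[PO₄³⁻]^2 = [Ca²⁺]^3(5.64×10⁻³)^2
[Ca²⁺]^3 = 2.56×10⁻³³ / (5.64×10⁻³)^2 = 8.05×10⁻²⁹
[Ca²⁺] = 4.32×10⁻¹⁰ M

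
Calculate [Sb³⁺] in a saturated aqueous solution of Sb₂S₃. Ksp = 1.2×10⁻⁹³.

2.0×10⁻¹⁹ M

Sb₂S₃(s) ⇌ 2 Sb³⁺(aq) + 3 S²⁻(aq)
Call the molar solubility s, so that [Sb³⁺] = 2s and [S²⁻] = 3s.
Ksp = [Sb³⁺]^2[S²⁻]^3 = (2s)^2 · (3s)^3 = 108s^5 = 1.2×10⁻⁹³
s = 1.0×10⁻¹⁹ M
[Sb³⁺] = 2s = 2.0×10⁻¹⁹ M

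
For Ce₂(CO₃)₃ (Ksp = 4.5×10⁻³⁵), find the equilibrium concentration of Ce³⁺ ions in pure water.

1.1×10⁻⁷ M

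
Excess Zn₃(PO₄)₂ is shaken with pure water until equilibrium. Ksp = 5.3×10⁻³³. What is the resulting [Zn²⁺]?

4.1×10⁻⁷ M

Zn₃(PO₄)₂(s) ⇌ 3 Zn²⁺(aq) + 2 PO₄³⁻(aq)
Let s be the molar solubility. Then [Zn²⁺] = 3s and [PO₄³⁻] = 2s.
Ksp = [Zn²⁺]^3[PO₄³⁻]^2 = (3s)^3 · (2s)^2 = 108s^5 = 5.3×10⁻³³
s = 1.4×10⁻⁷ mol L⁻¹
[Zn²⁺] = 3s = 4.1×10⁻⁷ mol L⁻¹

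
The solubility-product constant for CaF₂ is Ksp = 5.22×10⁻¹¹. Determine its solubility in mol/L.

CaF₂(s) ⇌ Ca²⁺(aq) + 2 F⁻(aq)
Let s be the molar solubility. Then [Ca²⁺] = s and [F⁻] = 2s.
Ksp = [Ca²⁺][F⁻]^2 = s · (2s)^2 = 4s^3
4s^3 = 5.22×10⁻¹¹  ⇒  s^3 = 1.31×10⁻¹¹
s = (1.31×10⁻¹¹)^(1/3) = 2.35×10⁻⁴ mol L⁻¹

2.35×10⁻⁴ M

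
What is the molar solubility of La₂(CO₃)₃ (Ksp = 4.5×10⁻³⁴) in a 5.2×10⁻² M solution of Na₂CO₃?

La₂(CO₃)₃(s) ⇌ 2 La³⁺(aq) + 3 CO₃²⁻(aq)
With CO₃²⁻ already at 5.2×10⁻² M and s small, take [CO₃²⁻] ≈ 5.2×10⁻² M and [La³⁺] = 2s.
Ksp = [La³⁺]^2[CO₃²⁻]^3 = (2s)^2(5.2×10⁻²)^3
(2s)^2 = 4.5×10⁻³⁴ / (5.2×10⁻²)^3 = 3.2×10⁻³⁰
s = 8.9×10⁻¹⁶ M

8.9×10⁻¹⁶ M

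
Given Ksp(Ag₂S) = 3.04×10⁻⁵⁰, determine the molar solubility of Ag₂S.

Ag₂S(s) ⇌ 2 Ag⁺(aq) + S²⁻(aq)
If s mol/L of Ag₂S dissolves, [Ag⁺] = 2s and [S²⁻] = s.
Ksp = [Ag⁺]^2[S²⁻] = (2s)^2 · s = 4s^3
4s^3 = 3.04×10⁻⁵⁰  ⇒  s^3 = 7.60×10⁻⁵¹
s = 1.97×10⁻¹⁷ M

1.97×10⁻¹⁷ M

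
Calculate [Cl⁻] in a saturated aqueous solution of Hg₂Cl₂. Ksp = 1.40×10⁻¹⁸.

1.41×10⁻⁶ M

Hg₂Cl₂(s) ⇌ Hg₂²⁺(aq) + 2 Cl⁻(aq)
With molar solubility s: [Hg₂²⁺] = s, [Cl⁻] = 2s.
Ksp = [Hg₂²⁺][Cl⁻]^2 = s · (2s)^2 = 4s^3 = 1.40×10⁻¹⁸
s = 7.05×10⁻⁷ mol L⁻¹
[Cl⁻] = 2s = 1.41×10⁻⁶ mol L⁻¹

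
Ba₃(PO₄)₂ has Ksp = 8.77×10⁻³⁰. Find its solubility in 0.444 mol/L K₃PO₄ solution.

1.18×10⁻¹⁰ M

Ba₃(PO₄)₂(s) ⇌ 3 Ba²⁺(aq) + 2 PO₄³⁻(aq)
The solution already contains PO₄³⁻ at 0.444 mol/L. Let s be the molar solubility of Ba₃(PO₄)₂.
[PO₄³⁻] ≈ 0.444 mol/L (common ion dominates); [Ba²⁺] = 3s.
Ksp = [Ba²⁺]^3[PO₄³⁻]^2 = (3s)^3(0.444)^2
(3s)^3 = 8.77×10⁻³⁰ / (0.444)^2 = 4.45×10⁻²⁹
s = 1.18×10⁻¹⁰ mol/L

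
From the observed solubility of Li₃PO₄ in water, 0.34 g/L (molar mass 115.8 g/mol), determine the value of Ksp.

Ksp = 2.0×10⁻⁹

s = (0.34 g L⁻¹)/(115.8 g mol⁻¹) = 2.936×10⁻³ M
Li₃PO₄(s) ⇌ 3 Li⁺(aq) + PO₄³⁻(aq)
For each mole of Li₃PO₄ that dissolves per liter, [Li⁺] = 3s and [PO₄³⁻] = s; let s denote this solubility.
Ksp = [Li⁺]^3[PO₄³⁻] = (3s)^3 · s = 27s^4
Ksp = 27 × (2.936×10⁻³)^4 = 2.0×10⁻⁹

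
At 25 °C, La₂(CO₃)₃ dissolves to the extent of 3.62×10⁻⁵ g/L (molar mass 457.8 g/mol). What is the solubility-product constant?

Molar solubility s = (3.62×10⁻⁵ g/L) / (457.8 g/mol) = 7.9074×10⁻⁸ mol/L
La₂(CO₃)₃(s) ⇌ 2 La³⁺(aq) + 3 CO₃²⁻(aq)
Call the molar solubility s, so that [La³⁺] = 2s and [CO₃²⁻] = 3s.
Ksp = [La³⁺]^2[CO₃²⁻]^3 = (2s)^2 · (3s)^3 = 108s^5
Ksp = 108 × (7.9074×10⁻⁸)^5 = 3.34×10⁻³⁴

Ksp = 3.34×10⁻³⁴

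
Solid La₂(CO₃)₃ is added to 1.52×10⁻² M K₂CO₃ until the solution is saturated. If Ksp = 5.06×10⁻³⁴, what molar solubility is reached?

6.00×10⁻¹⁵ M

La₂(CO₃)₃(s) ⇌ 2 La³⁺(aq) + 3 CO₃²⁻(aq)
The solution already contains CO₃²⁻ at 1.52×10⁻² M. Let s be the molar solubility of La₂(CO₃)₃.
[CO₃²⁻] ≈ 1.52×10⁻² M (common ion dominates); [La³⁺] = 2s.
Ksp = [La³⁺]^2[CO₃²⁻]^3 = (2s)^2(1.52×10⁻²)^3
(2s)^2 = 5.06×10⁻³⁴ / (1.52×10⁻²)^3 = 1.44×10⁻²⁸
s = 6.00×10⁻¹⁵ M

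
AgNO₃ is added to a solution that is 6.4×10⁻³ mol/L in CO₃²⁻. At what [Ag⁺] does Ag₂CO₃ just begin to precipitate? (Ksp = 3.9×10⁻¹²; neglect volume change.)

Each salt precipitates once Q = Ksp for that salt.
Ag₂CO₃(s) ⇌ 2 Ag⁺(aq) + CO₃²⁻(aq)
Ksp = [Ag⁺]^2[CO₃²⁻] = [Ag⁺]^2(6.4×10⁻³)
[Ag⁺]^2 = 3.9×10⁻¹² / (6.4×10⁻³) = 6.1×10⁻¹⁰
[Ag⁺] = 2.5×10⁻⁵ mol/L

2.5×10⁻⁵ M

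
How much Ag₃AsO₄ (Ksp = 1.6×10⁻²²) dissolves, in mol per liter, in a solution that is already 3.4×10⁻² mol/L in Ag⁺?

Ag₃AsO₄(s) ⇌ 3 Ag⁺(aq) + AsO₄³⁻(aq)
With Ag⁺ already at 3.4×10⁻² mol/L and s small, take [Ag⁺] ≈ 3.4×10⁻² mol/L and [AsO₄³⁻] = s.
Ksp = [Ag⁺]^3[AsO₄³⁻] = (3.4×10⁻²)^3s
s = 1.6×10⁻²² / (3.4×10⁻²)^3 = 4.1×10⁻¹⁸
s = 4.1×10⁻¹⁸ mol/L

4.1×10⁻¹⁸ M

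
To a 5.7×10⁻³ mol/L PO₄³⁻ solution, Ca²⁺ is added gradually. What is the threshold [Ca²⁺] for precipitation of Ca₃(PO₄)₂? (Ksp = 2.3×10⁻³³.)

4.1×10⁻¹⁰ M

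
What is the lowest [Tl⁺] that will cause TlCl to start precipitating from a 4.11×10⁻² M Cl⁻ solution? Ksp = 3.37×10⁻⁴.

Precipitation of each salt begins when its ion product equals Ksp.
TlCl(s) ⇌ Tl⁺(aq) + Cl⁻(aq)
Ksp = [Tl⁺][Cl⁻] = [Tl⁺](4.11×10⁻²)
[Tl⁺] = 3.37×10⁻⁴ / (4.11×10⁻²) = 8.20×10⁻³
[Tl⁺] = 8.20×10⁻³ M

8.20×10⁻³ M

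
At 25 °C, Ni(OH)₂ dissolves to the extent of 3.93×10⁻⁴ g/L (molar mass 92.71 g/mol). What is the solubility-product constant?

Molar solubility s = (3.93×10⁻⁴ g/L) / (92.71 g/mol) = 4.2390×10⁻⁶ mol/L
Ni(OH)₂(s) ⇌ Ni²⁺(aq) + 2 OH⁻(aq)
Let s be the molar solubility. Then [Ni²⁺] = s and [OH⁻] = 2s.
Ksp = [Ni²⁺][OH⁻]^2 = s · (2s)^2 = 4s^3
Ksp = 4 × (4.2390×10⁻⁶)^3 = 3.05×10⁻¹⁶

Ksp = 3.05×10⁻¹⁶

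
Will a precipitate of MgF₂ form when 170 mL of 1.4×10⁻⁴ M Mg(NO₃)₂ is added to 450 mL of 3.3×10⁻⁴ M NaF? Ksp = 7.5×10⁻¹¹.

No

Total volume after mixing = 170 + 450 = 620 mL.
[Mg²⁺] = (1.4×10⁻⁴)(170)/620 = 3.8×10⁻⁵ M
[F⁻] = (3.3×10⁻⁴)(450)/620 = 2.4×10⁻⁴ M
Q = [Mg²⁺][F⁻]^2 = 2.2×10⁻¹²
Q < Ksp (2.2×10⁻¹² vs 7.5×10⁻¹¹); the solution remains unsaturated and no precipitate forms.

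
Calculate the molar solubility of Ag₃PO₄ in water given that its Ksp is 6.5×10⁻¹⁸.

2.2×10⁻⁵ M

Ag₃PO₄(s) ⇌ 3 Ag⁺(aq) + PO₄³⁻(aq)
Call the molar solubility s, so that [Ag⁺] = 3s and [PO₄³⁻] = s.
Ksp = [Ag⁺]^3[PO₄³⁻] = (3s)^3 · s = 27s^4
27s^4 = 6.5×10⁻¹⁸  ⇒  s^4 = 2.4×10⁻¹⁹
Taking the 4th root, s = 2.2×10⁻⁵ M.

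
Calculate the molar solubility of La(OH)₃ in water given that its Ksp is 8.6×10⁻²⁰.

7.5×10⁻⁶ M

La(OH)₃(s) ⇌ La³⁺(aq) + 3 OH⁻(aq)
If s mol/L of La(OH)₃ dissolves, [La³⁺] = s and [OH⁻] = 3s.
Ksp = [La³⁺][OH⁻]^3 = s · (3s)^3 = 27s^4
27s^4 = 8.6×10⁻²⁰  ⇒  s^4 = 3.2×10⁻²¹
s = 7.5×10⁻⁶ M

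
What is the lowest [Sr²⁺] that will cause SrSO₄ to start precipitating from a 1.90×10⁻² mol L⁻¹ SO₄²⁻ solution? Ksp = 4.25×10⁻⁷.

2.24×10⁻⁵ M

The threshold for precipitation is Q = Ksp.
SrSO₄(s) ⇌ Sr²⁺(aq) + SO₄²⁻(aq)
Ksp = [Sr²⁺][SO₄²⁻] = [Sr²⁺](1.90×10⁻²)
[Sr²⁺] = 4.25×10⁻⁷ / (1.90×10⁻²) = 2.24×10⁻⁵
[Sr²⁺] = 2.24×10⁻⁵ mol L⁻¹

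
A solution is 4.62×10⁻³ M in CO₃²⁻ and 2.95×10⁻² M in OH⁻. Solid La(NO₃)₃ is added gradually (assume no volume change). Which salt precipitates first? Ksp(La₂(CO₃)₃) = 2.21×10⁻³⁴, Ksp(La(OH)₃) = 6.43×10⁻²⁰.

Precipitation of each salt begins when its ion product equals Ksp.
For La₂(CO₃)₃: [La³⁺] = (Ksp/[CO₃²⁻]^3)^(1/2) = 4.73×10⁻¹⁴ M
For La(OH)₃: [La³⁺] = (Ksp/[OH⁻]^3) = 2.50×10⁻¹⁵ M
The smaller threshold [La³⁺] is reached first, so La(OH)₃ precipitates first.

La(OH)₃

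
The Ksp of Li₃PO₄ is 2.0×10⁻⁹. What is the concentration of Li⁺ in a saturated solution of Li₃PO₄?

Li₃PO₄(s) ⇌ 3 Li⁺(aq) + PO₄³⁻(aq)
With molar solubility s: [Li⁺] = 3s, [PO₄³⁻] = s.
Ksp = [Li⁺]^3[PO₄³⁻] = (3s)^3 · s = 27s^4 = 2.0×10⁻⁹
s = 2.9×10⁻³ mol L⁻¹
[Li⁺] = 3s = 8.8×10⁻³ mol L⁻¹

8.8×10⁻³ M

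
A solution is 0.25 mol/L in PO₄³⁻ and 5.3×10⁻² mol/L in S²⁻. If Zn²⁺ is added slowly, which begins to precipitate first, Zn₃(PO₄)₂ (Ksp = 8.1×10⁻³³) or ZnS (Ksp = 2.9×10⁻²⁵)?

A salt starts to precipitate once the ion product Q reaches its Ksp.
For Zn₃(PO₄)₂: [Zn²⁺] = (Ksp/[PO₄³⁻]^2)^(1/3) = 5.1×10⁻¹¹ mol/L
For ZnS: [Zn²⁺] = (Ksp/[S²⁻]) = 5.5×10⁻²⁴ mol/L
The smaller threshold [Zn²⁺] is reached first, so ZnS precipitates first.

ZnS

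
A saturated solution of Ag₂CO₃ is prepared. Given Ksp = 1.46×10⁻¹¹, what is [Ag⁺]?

3.08×10⁻⁴ M

Ag₂CO₃(s) ⇌ 2 Ag⁺(aq) + CO₃²⁻(aq)
For each mole of Ag₂CO₃ that dissolves per liter, [Ag⁺] = 2s and [CO₃²⁻] = s; let s denote this solubility.
Ksp = [Ag⁺]^2[CO₃²⁻] = (2s)^2 · s = 4s^3 = 1.46×10⁻¹¹
s = 1.54×10⁻⁴ mol L⁻¹
[Ag⁺] = 2s = 3.08×10⁻⁴ mol L⁻¹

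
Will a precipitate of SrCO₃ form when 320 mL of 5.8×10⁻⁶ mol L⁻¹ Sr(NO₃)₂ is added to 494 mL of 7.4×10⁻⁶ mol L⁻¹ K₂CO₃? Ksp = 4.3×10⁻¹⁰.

No

The combined volume is 814 mL.
[Sr²⁺] = (5.8×10⁻⁶)(320)/814 = 2.3×10⁻⁶ mol L⁻¹
[CO₃²⁻] = (7.4×10⁻⁶)(494)/814 = 4.5×10⁻⁶ mol L⁻¹
Q = [Sr²⁺][CO₃²⁻] = 1.0×10⁻¹¹
Q < Ksp (1.0×10⁻¹¹ vs 4.3×10⁻¹⁰); the solution remains unsaturated and no precipitate forms.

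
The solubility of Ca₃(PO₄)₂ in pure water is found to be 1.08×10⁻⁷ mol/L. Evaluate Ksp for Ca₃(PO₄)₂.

Ksp = 1.59×10⁻³³

Ca₃(PO₄)₂(s) ⇌ 3 Ca²⁺(aq) + 2 PO₄³⁻(aq)
Let s be the molar solubility. Then [Ca²⁺] = 3s and [PO₄³⁻] = 2s.
Ksp = [Ca²⁺]^3[PO₄³⁻]^2 = (3s)^3 · (2s)^2 = 108s^5
Ksp = 108 × (1.08×10⁻⁷)^5 = 1.59×10⁻³³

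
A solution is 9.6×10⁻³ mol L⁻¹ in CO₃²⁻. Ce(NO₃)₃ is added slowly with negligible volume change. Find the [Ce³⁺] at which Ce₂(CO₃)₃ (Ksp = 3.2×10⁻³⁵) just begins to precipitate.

6.0×10⁻¹⁵ M

The threshold for precipitation is Q = Ksp.
Ce₂(CO₃)₃(s) ⇌ 2 Ce³⁺(aq) + 3 CO₃²⁻(aq)
Ksp = [Ce³⁺]^2[CO₃²⁻]^3 = [Ce³⁺]^2(9.6×10⁻³)^3
[Ce³⁺]^2 = 3.2×10⁻³⁵ / (9.6×10⁻³)^3 = 3.6×10⁻²⁹
[Ce³⁺] = 6.0×10⁻¹⁵ mol L⁻¹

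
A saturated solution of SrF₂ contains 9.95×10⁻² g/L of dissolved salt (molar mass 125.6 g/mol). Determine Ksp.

Ksp = 1.99×10⁻⁹

Molar solubility s = (9.95×10⁻² g/L) / (125.6 g/mol) = 7.9220×10⁻⁴ mol/L
SrF₂(s) ⇌ Sr²⁺(aq) + 2 F⁻(aq)
For each mole of SrF₂ that dissolves per liter, [Sr²⁺] = s and [F⁻] = 2s; let s denote this solubility.
Ksp = [Sr²⁺][F⁻]^2 = s · (2s)^2 = 4s^3
Ksp = 4 × (7.9220×10⁻⁴)^3 = 1.99×10⁻⁹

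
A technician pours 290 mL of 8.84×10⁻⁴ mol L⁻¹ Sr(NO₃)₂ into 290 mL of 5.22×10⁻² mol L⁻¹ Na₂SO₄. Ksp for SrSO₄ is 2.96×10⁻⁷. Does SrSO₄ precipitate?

After mixing, V = 290 mL + 290 mL = 580 mL.
[Sr²⁺] = (8.84×10⁻⁴)(290)/580 = 4.42×10⁻⁴ mol L⁻¹
[SO₄²⁻] = (5.22×10⁻²)(290)/580 = 2.61×10⁻² mol L⁻¹
Q = [Sr²⁺][SO₄²⁻] = 1.15×10⁻⁵
Q = 1.15×10⁻⁵ > Ksp = 2.96×10⁻⁷, so the solution is supersaturated and SrSO₄ precipitates.

Yes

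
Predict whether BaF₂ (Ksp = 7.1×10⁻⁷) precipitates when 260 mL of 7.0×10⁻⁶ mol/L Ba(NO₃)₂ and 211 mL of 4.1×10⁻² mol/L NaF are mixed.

No

The combined volume is 471 mL.
[Ba²⁺] = (7.0×10⁻⁶)(260)/471 = 3.9×10⁻⁶ mol/L
[F⁻] = (4.1×10⁻²)(211)/471 = 1.8×10⁻² mol/L
Q = [Ba²⁺][F⁻]^2 = 1.3×10⁻⁹
Q = 1.3×10⁻⁹ < Ksp = 7.1×10⁻⁷, so the solution is unsaturated and no precipitate forms.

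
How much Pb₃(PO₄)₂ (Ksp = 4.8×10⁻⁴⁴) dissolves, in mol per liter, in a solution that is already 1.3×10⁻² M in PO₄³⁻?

2.2×10⁻¹⁴ M

Pb₃(PO₄)₂(s) ⇌ 3 Pb²⁺(aq) + 2 PO₄³⁻(aq)
PO₄³⁻ is already present at 1.3×10⁻² M. If s mol/L of Pb₃(PO₄)₂ dissolves, [Pb²⁺] = 3s while [PO₄³⁻] ≈ 1.3×10⁻² M.
Ksp = [Pb²⁺]^3[PO₄³⁻]^2 = (3s)^3(1.3×10⁻²)^2
(3s)^3 = 4.8×10⁻⁴⁴ / (1.3×10⁻²)^2 = 2.8×10⁻⁴⁰
s = 2.2×10⁻¹⁴ M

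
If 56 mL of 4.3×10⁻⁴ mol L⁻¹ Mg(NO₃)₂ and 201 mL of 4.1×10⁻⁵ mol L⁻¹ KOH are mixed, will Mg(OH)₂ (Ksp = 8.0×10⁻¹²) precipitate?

The combined volume is 257 mL.
[Mg²⁺] = (4.3×10⁻⁴)(56)/257 = 9.4×10⁻⁵ mol L⁻¹
[OH⁻] = (4.1×10⁻⁵)(201)/257 = 3.2×10⁻⁵ mol L⁻¹
Q = [Mg²⁺][OH⁻]^2 = 9.6×10⁻¹⁴
Q = 9.6×10⁻¹⁴ < Ksp = 8.0×10⁻¹², so the solution is unsaturated and no precipitate forms.

No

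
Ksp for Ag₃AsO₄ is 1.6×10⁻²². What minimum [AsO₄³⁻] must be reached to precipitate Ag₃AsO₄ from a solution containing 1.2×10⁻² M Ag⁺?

9.3×10⁻¹⁷ M

A salt starts to precipitate once the ion product Q reaches its Ksp.
Ag₃AsO₄(s) ⇌ 3 Ag⁺(aq) + AsO₄³⁻(aq)
Ksp = [Ag⁺]^3[AsO₄³⁻] = [AsO₄³⁻](1.2×10⁻²)^3
[AsO₄³⁻] = 1.6×10⁻²² / (1.2×10⁻²)^3 = 9.3×10⁻¹⁷
[AsO₄³⁻] = 9.3×10⁻¹⁷ M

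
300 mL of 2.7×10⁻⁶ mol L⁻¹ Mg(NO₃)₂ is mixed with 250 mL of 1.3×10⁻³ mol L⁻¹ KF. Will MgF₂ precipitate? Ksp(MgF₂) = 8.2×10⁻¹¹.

The combined volume is 550 mL.
[Mg²⁺] = (2.7×10⁻⁶)(300)/550 = 1.5×10⁻⁶ mol L⁻¹
[F⁻] = (1.3×10⁻³)(250)/550 = 5.9×10⁻⁴ mol L⁻¹
Q = [Mg²⁺][F⁻]^2 = 5.1×10⁻¹³
Q = 5.1×10⁻¹³ < Ksp = 8.2×10⁻¹¹, so the solution is unsaturated and no precipitate forms.

No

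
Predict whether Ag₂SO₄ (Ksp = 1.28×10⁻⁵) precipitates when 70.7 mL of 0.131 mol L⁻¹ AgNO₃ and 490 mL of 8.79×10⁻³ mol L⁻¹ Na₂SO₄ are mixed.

After mixing, V = 70.7 mL + 490 mL = 560.7 mL.
[Ag⁺] = (0.131)(70.7)/560.7 = 1.65×10⁻² mol L⁻¹
[SO₄²⁻] = (8.79×10⁻³)(490)/560.7 = 7.68×10⁻³ mol L⁻¹
Q = [Ag⁺]^2[SO₄²⁻] = 2.10×10⁻⁶
Q = 2.10×10⁻⁶ < Ksp = 1.28×10⁻⁵, so the solution is unsaturated and no precipitate forms.

No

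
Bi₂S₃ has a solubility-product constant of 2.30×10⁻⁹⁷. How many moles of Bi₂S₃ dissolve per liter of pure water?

1.84×10⁻²⁰ M

Bi₂S₃(s) ⇌ 2 Bi³⁺(aq) + 3 S²⁻(aq)
Call the molar solubility s, so that [Bi³⁺] = 2s and [S²⁻] = 3s.
Ksp = [Bi³⁺]^2[S²⁻]^3 = (2s)^2 · (3s)^3 = 108s^5
108s^5 = 2.30×10⁻⁹⁷  ⇒  s^5 = 2.13×10⁻⁹⁹
s = (2.13×10⁻⁹⁹)^(1/5) = 1.84×10⁻²⁰ mol L⁻¹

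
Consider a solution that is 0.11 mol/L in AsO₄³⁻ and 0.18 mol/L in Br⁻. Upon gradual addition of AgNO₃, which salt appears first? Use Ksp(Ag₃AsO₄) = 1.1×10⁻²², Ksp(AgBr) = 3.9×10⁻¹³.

AgBr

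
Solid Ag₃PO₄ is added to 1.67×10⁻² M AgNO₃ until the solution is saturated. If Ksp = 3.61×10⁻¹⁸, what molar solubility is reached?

7.75×10⁻¹³ M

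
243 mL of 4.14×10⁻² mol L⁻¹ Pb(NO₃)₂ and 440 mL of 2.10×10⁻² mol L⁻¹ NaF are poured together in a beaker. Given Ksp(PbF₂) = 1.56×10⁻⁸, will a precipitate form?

Yes

The combined volume is 683 mL.
[Pb²⁺] = (4.14×10⁻²)(243)/683 = 1.47×10⁻² mol L⁻¹
[F⁻] = (2.10×10⁻²)(440)/683 = 1.35×10⁻² mol L⁻¹
Q = [Pb²⁺][F⁻]^2 = 2.70×10⁻⁶
Because Q > Ksp (2.70×10⁻⁶ vs 1.56×10⁻⁸), a precipitate of PbF₂ forms.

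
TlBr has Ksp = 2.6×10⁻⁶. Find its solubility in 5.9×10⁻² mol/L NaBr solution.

4.4×10⁻⁵ M

TlBr(s) ⇌ Tl⁺(aq) + Br⁻(aq)
Let s be the solubility of TlBr here. The common ion gives [Br⁻] ≈ 5.9×10⁻² mol/L, and [Tl⁺] = s.
Ksp = [Tl⁺][Br⁻] = s(5.9×10⁻²)
s = 2.6×10⁻⁶ / (5.9×10⁻²) = 4.4×10⁻⁵
s = 4.4×10⁻⁵ mol/L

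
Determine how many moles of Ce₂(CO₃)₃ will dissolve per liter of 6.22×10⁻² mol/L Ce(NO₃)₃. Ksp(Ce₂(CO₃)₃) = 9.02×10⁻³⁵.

9.52×10⁻¹² M

Ce₂(CO₃)₃(s) ⇌ 2 Ce³⁺(aq) + 3 CO₃²⁻(aq)
With Ce³⁺ already at 6.22×10⁻² mol/L and s small, take [Ce³⁺] ≈ 6.22×10⁻² mol/L and [CO₃²⁻] = 3s.
Ksp = [Ce³⁺]^2[CO₃²⁻]^3 = (6.22×10⁻²)^2(3s)^3
(3s)^3 = 9.02×10⁻³⁵ / (6.22×10⁻²)^2 = 2.33×10⁻³²
s = 9.52×10⁻¹² mol/L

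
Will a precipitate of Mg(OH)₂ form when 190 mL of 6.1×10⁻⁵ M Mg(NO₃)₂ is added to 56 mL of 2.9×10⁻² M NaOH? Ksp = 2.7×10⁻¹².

Yes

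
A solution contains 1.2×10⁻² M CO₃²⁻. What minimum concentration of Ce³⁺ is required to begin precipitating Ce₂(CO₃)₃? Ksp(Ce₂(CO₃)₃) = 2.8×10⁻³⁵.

Precipitation of each salt begins when its ion product equals Ksp.
Ce₂(CO₃)₃(s) ⇌ 2 Ce³⁺(aq) + 3 CO₃²⁻(aq)
Ksp = [Ce³⁺]^2[CO₃²⁻]^3 = [Ce³⁺]^2(1.2×10⁻²)^3
[Ce³⁺]^2 = 2.8×10⁻³⁵ / (1.2×10⁻²)^3 = 1.6×10⁻²⁹
[Ce³⁺] = 4.0×10⁻¹⁵ M

4.0×10⁻¹⁵ M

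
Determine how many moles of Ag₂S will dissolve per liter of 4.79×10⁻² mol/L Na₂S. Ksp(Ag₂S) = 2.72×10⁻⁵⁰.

3.77×10⁻²⁵ M

Ag₂S(s) ⇌ 2 Ag⁺(aq) + S²⁻(aq)
Let s be the solubility of Ag₂S here. The common ion gives [S²⁻] ≈ 4.79×10⁻² mol/L, and [Ag⁺] = 2s.
Ksp = [Ag⁺]^2[S²⁻] = (2s)^2(4.79×10⁻²)
(2s)^2 = 2.72×10⁻⁵⁰ / (4.79×10⁻²) = 5.68×10⁻⁴⁹
s = 3.77×10⁻²⁵ mol/L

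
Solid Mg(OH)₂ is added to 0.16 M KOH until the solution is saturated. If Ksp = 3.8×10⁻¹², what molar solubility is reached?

1.5×10⁻¹⁰ M

Mg(OH)₂(s) ⇌ Mg²⁺(aq) + 2 OH⁻(aq)
The solution already contains OH⁻ at 0.16 M. Let s be the molar solubility of Mg(OH)₂.
[OH⁻] ≈ 0.16 M (common ion dominates); [Mg²⁺] = s.
Ksp = [Mg²⁺][OH⁻]^2 = s(0.16)^2
s = 3.8×10⁻¹² / (0.16)^2 = 1.5×10⁻¹⁰
s = 1.5×10⁻¹⁰ M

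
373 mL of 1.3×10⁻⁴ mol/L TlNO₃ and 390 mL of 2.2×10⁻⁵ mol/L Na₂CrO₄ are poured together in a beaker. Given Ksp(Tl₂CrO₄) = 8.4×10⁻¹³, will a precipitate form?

No

The combined volume is 763 mL.
[Tl⁺] = (1.3×10⁻⁴)(373)/763 = 6.4×10⁻⁵ mol/L
[CrO₄²⁻] = (2.2×10⁻⁵)(390)/763 = 1.1×10⁻⁵ mol/L
Q = [Tl⁺]^2[CrO₄²⁻] = 4.5×10⁻¹⁴
Q = 4.5×10⁻¹⁴ < Ksp = 8.4×10⁻¹³, so the solution is unsaturated and no precipitate forms.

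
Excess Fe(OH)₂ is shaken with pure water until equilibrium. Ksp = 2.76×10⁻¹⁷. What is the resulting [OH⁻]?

3.81×10⁻⁶ M

Fe(OH)₂(s) ⇌ Fe²⁺(aq) + 2 OH⁻(aq)
Call the molar solubility s, so that [Fe²⁺] = s and [OH⁻] = 2s.
Ksp = [Fe²⁺][OH⁻]^2 = s · (2s)^2 = 4s^3 = 2.76×10⁻¹⁷
s = 1.90×10⁻⁶ M
[OH⁻] = 2s = 3.81×10⁻⁶ M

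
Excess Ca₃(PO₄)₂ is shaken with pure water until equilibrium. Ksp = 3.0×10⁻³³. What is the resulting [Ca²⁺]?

3.7×10⁻⁷ M

Ca₃(PO₄)₂(s) ⇌ 3 Ca²⁺(aq) + 2 PO₄³⁻(aq)
Let s be the molar solubility. Then [Ca²⁺] = 3s and [PO₄³⁻] = 2s.
Ksp = [Ca²⁺]^3[PO₄³⁻]^2 = (3s)^3 · (2s)^2 = 108s^5 = 3.0×10⁻³³
s = 1.2×10⁻⁷ mol/L
[Ca²⁺] = 3s = 3.7×10⁻⁷ mol/L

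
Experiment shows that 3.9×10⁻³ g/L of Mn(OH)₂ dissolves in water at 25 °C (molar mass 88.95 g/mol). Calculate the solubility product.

s = (3.9×10⁻³ g L⁻¹)/(88.95 g mol⁻¹) = 4.384×10⁻⁵ M
Mn(OH)₂(s) ⇌ Mn²⁺(aq) + 2 OH⁻(aq)
Let s be the molar solubility. Then [Mn²⁺] = s and [OH⁻] = 2s.
Ksp = [Mn²⁺][OH⁻]^2 = s · (2s)^2 = 4s^3
Ksp = 4 × (4.384×10⁻⁵)^3 = 3.4×10⁻¹³

Ksp = 3.4×10⁻¹³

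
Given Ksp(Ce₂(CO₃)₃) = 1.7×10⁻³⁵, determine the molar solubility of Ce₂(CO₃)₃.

4.4×10⁻⁸ M

Ce₂(CO₃)₃(s) ⇌ 2 Ce³⁺(aq) + 3 CO₃²⁻(aq)
If s mol/L of Ce₂(CO₃)₃ dissolves, [Ce³⁺] = 2s and [CO₃²⁻] = 3s.
Ksp = [Ce³⁺]^2[CO₃²⁻]^3 = (2s)^2 · (3s)^3 = 108s^5
108s^5 = 1.7×10⁻³⁵  ⇒  s^5 = 1.6×10⁻³⁷
Taking the 5th root, s = 4.4×10⁻⁸ mol L⁻¹.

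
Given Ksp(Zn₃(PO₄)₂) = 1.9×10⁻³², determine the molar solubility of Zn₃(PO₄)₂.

1.8×10⁻⁷ M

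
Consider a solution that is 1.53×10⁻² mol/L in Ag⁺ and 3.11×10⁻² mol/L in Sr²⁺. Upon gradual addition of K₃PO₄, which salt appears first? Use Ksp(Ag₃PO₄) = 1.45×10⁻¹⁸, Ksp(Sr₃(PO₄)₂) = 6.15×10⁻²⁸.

Ag₃PO₄

Each salt precipitates once Q = Ksp for that salt.
For Ag₃PO₄: [PO₄³⁻] = (Ksp/[Ag⁺]^3) = 4.05×10⁻¹³ mol/L
For Sr₃(PO₄)₂: [PO₄³⁻] = (Ksp/[Sr²⁺]^3)^(1/2) = 4.52×10⁻¹² mol/L
Ag₃PO₄ requires the lower [PO₄³⁻], so it precipitates first.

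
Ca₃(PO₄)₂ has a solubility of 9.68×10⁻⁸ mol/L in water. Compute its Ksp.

Ca₃(PO₄)₂(s) ⇌ 3 Ca²⁺(aq) + 2 PO₄³⁻(aq)
For each mole of Ca₃(PO₄)₂ that dissolves per liter, [Ca²⁺] = 3s and [PO₄³⁻] = 2s; let s denote this solubility.
Ksp = [Ca²⁺]^3[PO₄³⁻]^2 = (3s)^3 · (2s)^2 = 108s^5
Ksp = 108 × (9.68×10⁻⁸)^5 = 9.18×10⁻³⁴

Ksp = 9.18×10⁻³⁴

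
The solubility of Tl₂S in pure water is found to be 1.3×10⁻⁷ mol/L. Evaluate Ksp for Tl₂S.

Ksp = 8.8×10⁻²¹

Tl₂S(s) ⇌ 2 Tl⁺(aq) + S²⁻(aq)
If s mol/L of Tl₂S dissolves, [Tl⁺] = 2s and [S²⁻] = s.
Ksp = [Tl⁺]^2[S²⁻] = (2s)^2 · s = 4s^3
Ksp = 4 × (1.3×10⁻⁷)^3 = 8.8×10⁻²¹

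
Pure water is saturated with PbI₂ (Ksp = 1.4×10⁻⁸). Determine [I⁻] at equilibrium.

3.0×10⁻³ M

PbI₂(s) ⇌ Pb²⁺(aq) + 2 I⁻(aq)
With molar solubility s: [Pb²⁺] = s, [I⁻] = 2s.
Ksp = [Pb²⁺][I⁻]^2 = s · (2s)^2 = 4s^3 = 1.4×10⁻⁸
s = 1.5×10⁻³ M
[I⁻] = 2s = 3.0×10⁻³ M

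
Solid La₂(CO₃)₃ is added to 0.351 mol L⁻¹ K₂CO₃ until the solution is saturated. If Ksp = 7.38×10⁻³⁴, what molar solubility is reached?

La₂(CO₃)₃(s) ⇌ 2 La³⁺(aq) + 3 CO₃²⁻(aq)
CO₃²⁻ is already present at 0.351 mol L⁻¹. If s mol/L of La₂(CO₃)₃ dissolves, [La³⁺] = 2s while [CO₃²⁻] ≈ 0.351 mol L⁻¹.
Ksp = [La³⁺]^2[CO₃²⁻]^3 = (2s)^2(0.351)^3
(2s)^2 = 7.38×10⁻³⁴ / (0.351)^3 = 1.71×10⁻³²
s = 6.53×10⁻¹⁷ mol L⁻¹

6.53×10⁻¹⁷ M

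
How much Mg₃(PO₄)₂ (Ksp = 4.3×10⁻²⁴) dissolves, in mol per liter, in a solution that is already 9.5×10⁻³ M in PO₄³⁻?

Mg₃(PO₄)₂(s) ⇌ 3 Mg²⁺(aq) + 2 PO₄³⁻(aq)
With PO₄³⁻ already at 9.5×10⁻³ M and s small, take [PO₄³⁻] ≈ 9.5×10⁻³ M and [Mg²⁺] = 3s.
Ksp = [Mg²⁺]^3[PO₄³⁻]^2 = (3s)^3(9.5×10⁻³)^2
(3s)^3 = 4.3×10⁻²⁴ / (9.5×10⁻³)^2 = 4.8×10⁻²⁰
s = 1.2×10⁻⁷ M

1.2×10⁻⁷ M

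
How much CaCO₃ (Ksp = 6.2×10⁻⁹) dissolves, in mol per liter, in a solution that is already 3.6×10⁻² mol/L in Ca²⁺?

CaCO₃(s) ⇌ Ca²⁺(aq) + CO₃²⁻(aq)
The solution already contains Ca²⁺ at 3.6×10⁻² mol/L. Let s be the molar solubility of CaCO₃.
[Ca²⁺] ≈ 3.6×10⁻² mol/L (common ion dominates); [CO₃²⁻] = s.
Ksp = [Ca²⁺][CO₃²⁻] = (3.6×10⁻²)s
s = 6.2×10⁻⁹ / (3.6×10⁻²) = 1.7×10⁻⁷
s = 1.7×10⁻⁷ mol/L

1.7×10⁻⁷ M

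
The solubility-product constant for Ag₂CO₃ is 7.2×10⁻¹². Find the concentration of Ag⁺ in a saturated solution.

2.4×10⁻⁴ M

Ag₂CO₃(s) ⇌ 2 Ag⁺(aq) + CO₃²⁻(aq)
If s mol/L of Ag₂CO₃ dissolves, [Ag⁺] = 2s and [CO₃²⁻] = s.
Ksp = [Ag⁺]^2[CO₃²⁻] = (2s)^2 · s = 4s^3 = 7.2×10⁻¹²
s = 1.2×10⁻⁴ mol/L
[Ag⁺] = 2s = 2.4×10⁻⁴ mol/L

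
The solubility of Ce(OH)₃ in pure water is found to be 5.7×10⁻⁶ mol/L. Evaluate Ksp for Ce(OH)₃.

Ksp = 2.9×10⁻²⁰

Ce(OH)₃(s) ⇌ Ce³⁺(aq) + 3 OH⁻(aq)
For each mole of Ce(OH)₃ that dissolves per liter, [Ce³⁺] = s and [OH⁻] = 3s; let s denote this solubility.
Ksp = [Ce³⁺][OH⁻]^3 = s · (3s)^3 = 27s^4
Ksp = 27 × (5.7×10⁻⁶)^4 = 2.9×10⁻²⁰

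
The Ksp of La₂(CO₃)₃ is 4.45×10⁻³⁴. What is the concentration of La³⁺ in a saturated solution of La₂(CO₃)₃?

1.68×10⁻⁷ M

La₂(CO₃)₃(s) ⇌ 2 La³⁺(aq) + 3 CO₃²⁻(aq)
If s mol/L of La₂(CO₃)₃ dissolves, [La³⁺] = 2s and [CO₃²⁻] = 3s.
Ksp = [La³⁺]^2[CO₃²⁻]^3 = (2s)^2 · (3s)^3 = 108s^5 = 4.45×10⁻³⁴
s = 8.38×10⁻⁸ M
[La³⁺] = 2s = 1.68×10⁻⁷ M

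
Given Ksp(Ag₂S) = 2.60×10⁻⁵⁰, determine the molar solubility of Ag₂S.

1.87×10⁻¹⁷ M

Ag₂S(s) ⇌ 2 Ag⁺(aq) + S²⁻(aq)
For each mole of Ag₂S that dissolves per liter, [Ag⁺] = 2s and [S²⁻] = s; let s denote this solubility.
Ksp = [Ag⁺]^2[S²⁻] = (2s)^2 · s = 4s^3
4s^3 = 2.60×10⁻⁵⁰  ⇒  s^3 = 6.50×10⁻⁵¹
Taking the 3rd root, s = 1.87×10⁻¹⁷ mol L⁻¹.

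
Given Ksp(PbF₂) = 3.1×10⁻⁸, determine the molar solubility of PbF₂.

PbF₂(s) ⇌ Pb²⁺(aq) + 2 F⁻(aq)
Let s be the molar solubility. Then [Pb²⁺] = s and [F⁻] = 2s.
Ksp = [Pb²⁺][F⁻]^2 = s · (2s)^2 = 4s^3
4s^3 = 3.1×10⁻⁸  ⇒  s^3 = 7.8×10⁻⁹
s = 2.0×10⁻³ mol L⁻¹

2.0×10⁻³ M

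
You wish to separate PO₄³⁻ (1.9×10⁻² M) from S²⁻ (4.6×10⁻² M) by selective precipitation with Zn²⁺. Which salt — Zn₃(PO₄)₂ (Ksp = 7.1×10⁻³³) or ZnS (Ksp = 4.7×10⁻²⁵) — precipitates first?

ZnS

The threshold for precipitation is Q = Ksp.
For Zn₃(PO₄)₂: [Zn²⁺] = (Ksp/[PO₄³⁻]^2)^(1/3) = 2.7×10⁻¹⁰ M
For ZnS: [Zn²⁺] = (Ksp/[S²⁻]) = 1.0×10⁻²³ M
The smaller threshold [Zn²⁺] is reached first, so ZnS precipitates first.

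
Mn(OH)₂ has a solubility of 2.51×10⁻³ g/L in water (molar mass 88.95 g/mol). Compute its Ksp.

Molar solubility s = (2.51×10⁻³ g/L) / (88.95 g/mol) = 2.8218×10⁻⁵ mol/L
Mn(OH)₂(s) ⇌ Mn²⁺(aq) + 2 OH⁻(aq)
If s mol/L of Mn(OH)₂ dissolves, [Mn²⁺] = s and [OH⁻] = 2s.
Ksp = [Mn²⁺][OH⁻]^2 = s · (2s)^2 = 4s^3
Ksp = 4 × (2.8218×10⁻⁵)^3 = 8.99×10⁻¹⁴

Ksp = 8.99×10⁻¹⁴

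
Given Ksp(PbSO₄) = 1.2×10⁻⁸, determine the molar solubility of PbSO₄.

PbSO₄(s) ⇌ Pb²⁺(aq) + SO₄²⁻(aq)
Call the molar solubility s, so that [Pb²⁺] = s and [SO₄²⁻] = s.
Ksp = [Pb²⁺][SO₄²⁻] = s · s = s^2
s^2 = 1.2×10⁻⁸
s = 1.1×10⁻⁴ M

1.1×10⁻⁴ M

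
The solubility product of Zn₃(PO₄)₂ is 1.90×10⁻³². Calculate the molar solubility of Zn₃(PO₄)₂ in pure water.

1.77×10⁻⁷ M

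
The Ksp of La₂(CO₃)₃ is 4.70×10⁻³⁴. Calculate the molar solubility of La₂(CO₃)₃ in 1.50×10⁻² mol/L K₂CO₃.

La₂(CO₃)₃(s) ⇌ 2 La³⁺(aq) + 3 CO₃²⁻(aq)
Let s be the solubility of La₂(CO₃)₃ here. The common ion gives [CO₃²⁻] ≈ 1.50×10⁻² mol/L, and [La³⁺] = 2s.
Ksp = [La³⁺]^2[CO₃²⁻]^3 = (2s)^2(1.50×10⁻²)^3
(2s)^2 = 4.70×10⁻³⁴ / (1.50×10⁻²)^3 = 1.39×10⁻²⁸
s = 5.90×10⁻¹⁵ mol/L

5.90×10⁻¹⁵ M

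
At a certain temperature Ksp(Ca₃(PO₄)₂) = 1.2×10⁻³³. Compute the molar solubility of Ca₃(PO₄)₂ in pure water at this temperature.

1.0×10⁻⁷ M

Ca₃(PO₄)₂(s) ⇌ 3 Ca²⁺(aq) + 2 PO₄³⁻(aq)
With molar solubility s: [Ca²⁺] = 3s, [PO₄³⁻] = 2s.
Ksp = [Ca²⁺]^3[PO₄³⁻]^2 = (3s)^3 · (2s)^2 = 108s^5
108s^5 = 1.2×10⁻³³  ⇒  s^5 = 1.1×10⁻³⁵
Taking the 5th root, s = 1.0×10⁻⁷ M.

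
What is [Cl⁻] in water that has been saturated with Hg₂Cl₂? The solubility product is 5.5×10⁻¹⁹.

1.0×10⁻⁶ M

Hg₂Cl₂(s) ⇌ Hg₂²⁺(aq) + 2 Cl⁻(aq)
If s mol/L of Hg₂Cl₂ dissolves, [Hg₂²⁺] = s and [Cl⁻] = 2s.
Ksp = [Hg₂²⁺][Cl⁻]^2 = s · (2s)^2 = 4s^3 = 5.5×10⁻¹⁹
s = 5.2×10⁻⁷ mol L⁻¹
[Cl⁻] = 2s = 1.0×10⁻⁶ mol L⁻¹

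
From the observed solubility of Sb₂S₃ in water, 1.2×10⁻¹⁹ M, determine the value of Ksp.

Ksp = 2.7×10⁻⁹³

Sb₂S₃(s) ⇌ 2 Sb³⁺(aq) + 3 S²⁻(aq)
Call the molar solubility s, so that [Sb³⁺] = 2s and [S²⁻] = 3s.
Ksp = [Sb³⁺]^2[S²⁻]^3 = (2s)^2 · (3s)^3 = 108s^5
Ksp = 108 × (1.2×10⁻¹⁹)^5 = 2.7×10⁻⁹³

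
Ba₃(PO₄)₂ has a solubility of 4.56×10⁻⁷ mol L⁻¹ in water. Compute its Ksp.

Ksp = 2.13×10⁻³⁰

Ba₃(PO₄)₂(s) ⇌ 3 Ba²⁺(aq) + 2 PO₄³⁻(aq)
Let s be the molar solubility. Then [Ba²⁺] = 3s and [PO₄³⁻] = 2s.
Ksp = [Ba²⁺]^3[PO₄³⁻]^2 = (3s)^3 · (2s)^2 = 108s^5
Ksp = 108 × (4.56×10⁻⁷)^5 = 2.13×10⁻³⁰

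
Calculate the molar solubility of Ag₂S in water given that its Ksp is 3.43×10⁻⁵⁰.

Ag₂S(s) ⇌ 2 Ag⁺(aq) + S²⁻(aq)
For each mole of Ag₂S that dissolves per liter, [Ag⁺] = 2s and [S²⁻] = s; let s denote this solubility.
Ksp = [Ag⁺]^2[S²⁻] = (2s)^2 · s = 4s^3
4s^3 = 3.43×10⁻⁵⁰  ⇒  s^3 = 8.58×10⁻⁵¹
s = 2.05×10⁻¹⁷ mol/L

2.05×10⁻¹⁷ M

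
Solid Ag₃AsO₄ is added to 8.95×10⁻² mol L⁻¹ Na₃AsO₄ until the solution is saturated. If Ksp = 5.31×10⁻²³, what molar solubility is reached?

2.80×10⁻⁸ M

Ag₃AsO₄(s) ⇌ 3 Ag⁺(aq) + AsO₄³⁻(aq)
AsO₄³⁻ is already present at 8.95×10⁻² mol L⁻¹. If s mol/L of Ag₃AsO₄ dissolves, [Ag⁺] = 3s while [AsO₄³⁻] ≈ 8.95×10⁻² mol L⁻¹.
Ksp = [Ag⁺]^3[AsO₄³⁻] = (3s)^3(8.95×10⁻²)
(3s)^3 = 5.31×10⁻²³ / (8.95×10⁻²) = 5.93×10⁻²²
s = 2.80×10⁻⁸ mol L⁻¹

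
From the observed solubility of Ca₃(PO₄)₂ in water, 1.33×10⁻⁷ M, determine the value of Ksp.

Ca₃(PO₄)₂(s) ⇌ 3 Ca²⁺(aq) + 2 PO₄³⁻(aq)
Let s be the molar solubility. Then [Ca²⁺] = 3s and [PO₄³⁻] = 2s.
Ksp = [Ca²⁺]^3[PO₄³⁻]^2 = (3s)^3 · (2s)^2 = 108s^5
Ksp = 108 × (1.33×10⁻⁷)^5 = 4.49×10⁻³³

Ksp = 4.49×10⁻³³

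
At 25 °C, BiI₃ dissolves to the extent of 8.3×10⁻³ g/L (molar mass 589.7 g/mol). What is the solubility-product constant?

Molar solubility s = (8.3×10⁻³ g/L) / (589.7 g/mol) = 1.407×10⁻⁵ mol/L
BiI₃(s) ⇌ Bi³⁺(aq) + 3 I⁻(aq)
Call the molar solubility s, so that [Bi³⁺] = s and [I⁻] = 3s.
Ksp = [Bi³⁺][I⁻]^3 = s · (3s)^3 = 27s^4
Ksp = 27 × (1.407×10⁻⁵)^4 = 1.1×10⁻¹⁸

Ksp = 1.1×10⁻¹⁸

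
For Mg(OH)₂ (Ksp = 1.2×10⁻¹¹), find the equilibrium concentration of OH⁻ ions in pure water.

Mg(OH)₂(s) ⇌ Mg²⁺(aq) + 2 OH⁻(aq)
With molar solubility s: [Mg²⁺] = s, [OH⁻] = 2s.
Ksp = [Mg²⁺][OH⁻]^2 = s · (2s)^2 = 4s^3 = 1.2×10⁻¹¹
s = 1.4×10⁻⁴ M
[OH⁻] = 2s = 2.9×10⁻⁴ M

2.9×10⁻⁴ M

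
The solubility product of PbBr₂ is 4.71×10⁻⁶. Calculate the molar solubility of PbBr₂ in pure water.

1.06×10⁻² M

PbBr₂(s) ⇌ Pb²⁺(aq) + 2 Br⁻(aq)
With molar solubility s: [Pb²⁺] = s, [Br⁻] = 2s.
Ksp = [Pb²⁺][Br⁻]^2 = s · (2s)^2 = 4s^3
4s^3 = 4.71×10⁻⁶  ⇒  s^3 = 1.18×10⁻⁶
s = (1.18×10⁻⁶)^(1/3) = 1.06×10⁻² mol L⁻¹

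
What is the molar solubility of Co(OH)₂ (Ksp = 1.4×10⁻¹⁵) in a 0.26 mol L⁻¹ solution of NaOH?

2.1×10⁻¹⁴ M

Co(OH)₂(s) ⇌ Co²⁺(aq) + 2 OH⁻(aq)
OH⁻ is already present at 0.26 mol L⁻¹. If s mol/L of Co(OH)₂ dissolves, [Co²⁺] = s while [OH⁻] ≈ 0.26 mol L⁻¹.
Ksp = [Co²⁺][OH⁻]^2 = s(0.26)^2
s = 1.4×10⁻¹⁵ / (0.26)^2 = 2.1×10⁻¹⁴
s = 2.1×10⁻¹⁴ mol L⁻¹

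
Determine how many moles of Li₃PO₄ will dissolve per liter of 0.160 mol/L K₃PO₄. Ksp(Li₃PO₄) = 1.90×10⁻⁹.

7.60×10⁻⁴ M

Li₃PO₄(s) ⇌ 3 Li⁺(aq) + PO₄³⁻(aq)
PO₄³⁻ is already present at 0.160 mol/L. If s mol/L of Li₃PO₄ dissolves, [Li⁺] = 3s while [PO₄³⁻] ≈ 0.160 mol/L.
Ksp = [Li⁺]^3[PO₄³⁻] = (3s)^3(0.160)
(3s)^3 = 1.90×10⁻⁹ / (0.160) = 1.19×10⁻⁸
s = 7.60×10⁻⁴ mol/L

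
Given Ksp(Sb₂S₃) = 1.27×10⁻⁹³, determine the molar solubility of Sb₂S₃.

Sb₂S₃(s) ⇌ 2 Sb³⁺(aq) + 3 S²⁻(aq)
If s mol/L of Sb₂S₃ dissolves, [Sb³⁺] = 2s and [S²⁻] = 3s.
Ksp = [Sb³⁺]^2[S²⁻]^3 = (2s)^2 · (3s)^3 = 108s^5
108s^5 = 1.27×10⁻⁹³  ⇒  s^5 = 1.18×10⁻⁹⁵
s = (1.18×10⁻⁹⁵)^(1/5) = 1.03×10⁻¹⁹ mol L⁻¹

1.03×10⁻¹⁹ M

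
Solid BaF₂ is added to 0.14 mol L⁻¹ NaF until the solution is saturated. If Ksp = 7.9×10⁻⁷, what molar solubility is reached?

4.0×10⁻⁵ M

BaF₂(s) ⇌ Ba²⁺(aq) + 2 F⁻(aq)
Let s be the solubility of BaF₂ here. The common ion gives [F⁻] ≈ 0.14 mol L⁻¹, and [Ba²⁺] = s.
Ksp = [Ba²⁺][F⁻]^2 = s(0.14)^2
s = 7.9×10⁻⁷ / (0.14)^2 = 4.0×10⁻⁵
s = 4.0×10⁻⁵ mol L⁻¹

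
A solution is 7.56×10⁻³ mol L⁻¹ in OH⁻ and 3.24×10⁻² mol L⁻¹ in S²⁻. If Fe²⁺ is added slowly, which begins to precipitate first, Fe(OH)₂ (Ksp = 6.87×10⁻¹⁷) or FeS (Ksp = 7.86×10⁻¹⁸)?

Precipitation begins when Q = Ksp.
For Fe(OH)₂: [Fe²⁺] = (Ksp/[OH⁻]^2) = 1.20×10⁻¹² mol L⁻¹
For FeS: [Fe²⁺] = (Ksp/[S²⁻]) = 2.43×10⁻¹⁶ mol L⁻¹
FeS requires the lower [Fe²⁺], so it precipitates first.

FeS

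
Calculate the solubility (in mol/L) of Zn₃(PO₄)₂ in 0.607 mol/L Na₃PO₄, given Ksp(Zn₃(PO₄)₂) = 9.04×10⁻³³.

9.69×10⁻¹² M

Zn₃(PO₄)₂(s) ⇌ 3 Zn²⁺(aq) + 2 PO₄³⁻(aq)
PO₄³⁻ is already present at 0.607 mol/L. If s mol/L of Zn₃(PO₄)₂ dissolves, [Zn²⁺] = 3s while [PO₄³⁻] ≈ 0.607 mol/L.
Ksp = [Zn²⁺]^3[PO₄³⁻]^2 = (3s)^3(0.607)^2
(3s)^3 = 9.04×10⁻³³ / (0.607)^2 = 2.45×10⁻³²
s = 9.69×10⁻¹² mol/L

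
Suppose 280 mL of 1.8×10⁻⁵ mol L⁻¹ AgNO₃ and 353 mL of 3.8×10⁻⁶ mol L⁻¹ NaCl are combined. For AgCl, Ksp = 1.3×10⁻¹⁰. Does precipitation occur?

No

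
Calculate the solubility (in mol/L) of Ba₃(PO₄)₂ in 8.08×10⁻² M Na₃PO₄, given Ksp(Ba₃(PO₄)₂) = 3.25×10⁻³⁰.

2.64×10⁻¹⁰ M

Ba₃(PO₄)₂(s) ⇌ 3 Ba²⁺(aq) + 2 PO₄³⁻(aq)
With PO₄³⁻ already at 8.08×10⁻² M and s small, take [PO₄³⁻] ≈ 8.08×10⁻² M and [Ba²⁺] = 3s.
Ksp = [Ba²⁺]^3[PO₄³⁻]^2 = (3s)^3(8.08×10⁻²)^2
(3s)^3 = 3.25×10⁻³⁰ / (8.08×10⁻²)^2 = 4.98×10⁻²⁸
s = 2.64×10⁻¹⁰ M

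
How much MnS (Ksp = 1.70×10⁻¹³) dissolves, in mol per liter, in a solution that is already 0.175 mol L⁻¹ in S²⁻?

9.71×10⁻¹³ M

MnS(s) ⇌ Mn²⁺(aq) + S²⁻(aq)
With S²⁻ already at 0.175 mol L⁻¹ and s small, take [S²⁻] ≈ 0.175 mol L⁻¹ and [Mn²⁺] = s.
Ksp = [Mn²⁺][S²⁻] = s(0.175)
s = 1.70×10⁻¹³ / (0.175) = 9.71×10⁻¹³
s = 9.71×10⁻¹³ mol L⁻¹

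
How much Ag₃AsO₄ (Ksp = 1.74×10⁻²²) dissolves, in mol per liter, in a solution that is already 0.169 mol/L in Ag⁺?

Ag₃AsO₄(s) ⇌ 3 Ag⁺(aq) + AsO₄³⁻(aq)
Ag⁺ is already present at 0.169 mol/L. If s mol/L of Ag₃AsO₄ dissolves, [AsO₄³⁻] = s while [Ag⁺] ≈ 0.169 mol/L.
Ksp = [Ag⁺]^3[AsO₄³⁻] = (0.169)^3s
s = 1.74×10⁻²² / (0.169)^3 = 3.60×10⁻²⁰
s = 3.60×10⁻²⁰ mol/L

3.60×10⁻²⁰ M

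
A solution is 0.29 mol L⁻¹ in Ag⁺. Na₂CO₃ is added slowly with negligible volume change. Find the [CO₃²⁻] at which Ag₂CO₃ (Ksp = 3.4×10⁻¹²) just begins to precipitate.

Precipitation of each salt begins when its ion product equals Ksp.
Ag₂CO₃(s) ⇌ 2 Ag⁺(aq) + CO₃²⁻(aq)
Ksp = [Ag⁺]^2[CO₃²⁻] = [CO₃²⁻](0.29)^2
[CO₃²⁻] = 3.4×10⁻¹² / (0.29)^2 = 4.0×10⁻¹¹
[CO₃²⁻] = 4.0×10⁻¹¹ mol L⁻¹

4.0×10⁻¹¹ M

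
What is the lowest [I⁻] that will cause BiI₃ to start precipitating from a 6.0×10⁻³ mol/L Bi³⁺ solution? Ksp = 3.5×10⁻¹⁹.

3.9×10⁻⁶ M

Precipitation begins when Q = Ksp.
BiI₃(s) ⇌ Bi³⁺(aq) + 3 I⁻(aq)
Ksp = [Bi³⁺][I⁻]^3 = [I⁻]^3(6.0×10⁻³)
[I⁻]^3 = 3.5×10⁻¹⁹ / (6.0×10⁻³) = 5.8×10⁻¹⁷
[I⁻] = 3.9×10⁻⁶ mol/L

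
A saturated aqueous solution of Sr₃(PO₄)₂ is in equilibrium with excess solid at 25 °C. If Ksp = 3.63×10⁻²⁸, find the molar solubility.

Sr₃(PO₄)₂(s) ⇌ 3 Sr²⁺(aq) + 2 PO₄³⁻(aq)
If s mol/L of Sr₃(PO₄)₂ dissolves, [Sr²⁺] = 3s and [PO₄³⁻] = 2s.
Ksp = [Sr²⁺]^3[PO₄³⁻]^2 = (3s)^3 · (2s)^2 = 108s^5
108s^5 = 3.63×10⁻²⁸  ⇒  s^5 = 3.36×10⁻³⁰
s = 1.27×10⁻⁶ mol L⁻¹

1.27×10⁻⁶ M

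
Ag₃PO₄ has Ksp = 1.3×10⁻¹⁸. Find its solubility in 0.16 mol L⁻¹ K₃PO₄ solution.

6.7×10⁻⁷ M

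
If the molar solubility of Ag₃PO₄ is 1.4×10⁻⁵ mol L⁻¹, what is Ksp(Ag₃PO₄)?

Ag₃PO₄(s) ⇌ 3 Ag⁺(aq) + PO₄³⁻(aq)
With molar solubility s: [Ag⁺] = 3s, [PO₄³⁻] = s.
Ksp = [Ag⁺]^3[PO₄³⁻] = (3s)^3 · s = 27s^4
Ksp = 27 × (1.4×10⁻⁵)^4 = 1.0×10⁻¹⁸

Ksp = 1.0×10⁻¹⁸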